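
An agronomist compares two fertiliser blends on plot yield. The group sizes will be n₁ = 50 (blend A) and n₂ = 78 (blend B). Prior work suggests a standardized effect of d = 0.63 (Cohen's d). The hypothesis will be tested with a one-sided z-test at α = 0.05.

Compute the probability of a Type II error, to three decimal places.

Noncentrality parameter: δ = d / √(1/n₁ + 1/n₂) = 0.63 / √(1/50 + 1/78) = 3.4775
Critical value for a one-sided test at α = 0.05: z_α = 1.645.
Power = Φ(δ − 1.645) = Φ(1.833) = 0.9666.
Type II error: β = 1 − power = 1 − 0.9666 = 0.0334.

β ≈ 0.033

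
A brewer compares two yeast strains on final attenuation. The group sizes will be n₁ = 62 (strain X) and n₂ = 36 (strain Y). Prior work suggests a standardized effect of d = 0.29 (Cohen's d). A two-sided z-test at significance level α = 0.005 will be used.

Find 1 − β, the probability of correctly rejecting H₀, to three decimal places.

Power ≈ 0.077

Noncentrality parameter: δ = d / √(1/n₁ + 1/n₂) = 0.29 / √(1/62 + 1/36) = 1.3840
Two-sided α = 0.005 → critical value z_{0.0025} = 2.807.
Power = Φ(δ − 2.807) + Φ(−δ − 2.807) = Φ(-1.423) + Φ(-4.191) = 0.0774 + 0.0000 = 0.0774.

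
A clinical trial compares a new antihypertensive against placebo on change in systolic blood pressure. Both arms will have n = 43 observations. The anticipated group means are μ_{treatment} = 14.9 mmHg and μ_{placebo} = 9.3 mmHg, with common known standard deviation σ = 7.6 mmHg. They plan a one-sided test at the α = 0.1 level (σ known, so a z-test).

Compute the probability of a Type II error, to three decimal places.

Standardized effect: d = |μ_{treatment} − μ_{placebo}| / σ = |14.9 − 9.3| / 7.6 = 0.7368
Noncentrality parameter: δ = d·√(n/2) = 0.7368 × √(43/2) = 3.4166
One-sided α = 0.1 → critical value z_{0.1} = 1.282.
Power = Φ(δ − 1.282) = Φ(2.135) = 0.9836.
Type II error: β = 1 − power = 1 − 0.9836 = 0.0164.

β ≈ 0.016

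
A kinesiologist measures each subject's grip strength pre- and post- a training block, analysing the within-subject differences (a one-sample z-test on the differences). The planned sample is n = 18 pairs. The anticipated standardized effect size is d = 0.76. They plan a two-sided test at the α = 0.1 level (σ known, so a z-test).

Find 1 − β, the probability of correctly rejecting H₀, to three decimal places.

Noncentrality parameter: δ = d·√n = 0.76 × √18 = 3.2244
Critical value for a two-sided test at α = 0.1: z_{α/2} = 1.645.
Power = Φ(δ − 1.645) + Φ(−δ − 1.645) = Φ(1.580) + Φ(-4.869) = 0.9429 + 0.0000 = 0.9429.

Power ≈ 0.943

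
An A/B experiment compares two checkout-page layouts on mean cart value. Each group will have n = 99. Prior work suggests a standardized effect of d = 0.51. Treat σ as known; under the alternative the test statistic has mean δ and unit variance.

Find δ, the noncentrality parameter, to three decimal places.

δ ≈ 3.588

δ = d·√(n/2) = 0.51 × √(99/2) = 3.5882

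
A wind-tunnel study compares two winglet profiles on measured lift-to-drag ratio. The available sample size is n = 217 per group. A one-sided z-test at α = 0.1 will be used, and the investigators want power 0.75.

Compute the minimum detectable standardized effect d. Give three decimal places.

d ≈ 0.188

Need Φ(δ − 1.282) = 0.75, so δ = 1.282 + 0.674 = 1.956.
δ = d·√(n/2) ⇒ d = δ/√(n/2) = 1.956/√(217/2) = 0.1878.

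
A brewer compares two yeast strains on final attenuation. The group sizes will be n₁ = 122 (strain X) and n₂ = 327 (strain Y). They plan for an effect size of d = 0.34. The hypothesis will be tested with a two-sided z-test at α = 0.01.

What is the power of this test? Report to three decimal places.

Noncentrality parameter: δ = d / √(1/n₁ + 1/n₂) = 0.34 / √(1/122 + 1/327) = 3.2049
Two-sided α = 0.01 → critical value z_{0.005} = 2.576.
Power = Φ(δ − 2.576) + Φ(−δ − 2.576) = Φ(0.629) + Φ(-5.781) = 0.7353 + 0.0000 = 0.7353.

Power ≈ 0.735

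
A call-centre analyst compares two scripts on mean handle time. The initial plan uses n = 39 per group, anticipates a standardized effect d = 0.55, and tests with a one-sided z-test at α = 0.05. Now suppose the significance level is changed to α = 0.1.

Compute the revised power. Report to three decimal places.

δ = d·√(n/2) = 0.55 × √(39/2) = 2.4287 (unchanged). New critical value: z_{0.1} = 1.282.
Revised power = P(Z > 1.282 − δ) = Φ(1.147) = 0.8743.

Power ≈ 0.874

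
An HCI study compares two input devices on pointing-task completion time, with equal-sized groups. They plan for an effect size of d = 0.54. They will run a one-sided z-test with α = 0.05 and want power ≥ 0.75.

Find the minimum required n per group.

n = 37 per group

Set Φ(δ − 1.645) = 0.75; then δ − 1.645 = Φ⁻¹(0.75) = 0.674, giving δ = 2.319.
δ = d·√(n/2) ⇒ n = 2(δ/d)² = 2 × (2.319 / 0.54)² = 36.90.
Rounding up, n = 37 per group.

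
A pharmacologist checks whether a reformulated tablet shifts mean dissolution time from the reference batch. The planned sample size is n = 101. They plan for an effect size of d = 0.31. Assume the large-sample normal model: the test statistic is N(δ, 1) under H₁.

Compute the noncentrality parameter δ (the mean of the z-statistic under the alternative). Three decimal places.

The noncentrality parameter scales effect size by the design's sample-size factor: δ = d·√n = 0.31 × √101 = 3.1155

δ ≈ 3.115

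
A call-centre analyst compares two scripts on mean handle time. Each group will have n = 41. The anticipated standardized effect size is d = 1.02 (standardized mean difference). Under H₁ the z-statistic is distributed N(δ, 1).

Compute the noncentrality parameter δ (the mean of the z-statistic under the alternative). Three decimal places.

δ ≈ 4.618

δ = d·√(n/2) = 1.02 × √(41/2) = 4.6182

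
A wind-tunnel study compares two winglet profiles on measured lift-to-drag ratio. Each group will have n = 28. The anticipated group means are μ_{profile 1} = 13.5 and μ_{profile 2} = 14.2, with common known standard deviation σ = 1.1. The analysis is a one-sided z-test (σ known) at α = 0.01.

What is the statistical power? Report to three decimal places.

Standardized effect: d = |μ_{profile 1} − μ_{profile 2}| / σ = |13.5 − 14.2| / 1.1 = 0.6364
Noncentrality parameter: δ = d·√(n/2) = 0.6364 × √(28/2) = 2.3811
Critical value for a one-sided test at α = 0.01: z_α = 2.326.
Power = P(Z > 2.326 − δ) = Φ(0.055) = 0.5218.

Power ≈ 0.522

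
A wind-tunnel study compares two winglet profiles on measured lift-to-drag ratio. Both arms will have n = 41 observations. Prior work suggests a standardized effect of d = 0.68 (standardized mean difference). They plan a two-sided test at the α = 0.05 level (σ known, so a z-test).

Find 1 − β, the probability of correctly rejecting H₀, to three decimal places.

Noncentrality parameter: δ = d·√(n/2) = 0.68 × √(41/2) = 3.0788
Critical value for a two-sided test at α = 0.05: z_{α/2} = 1.960.
Power = Φ(δ − 1.960) + Φ(−δ − 1.960) = Φ(1.119) + Φ(-5.039) = 0.8684 + 0.0000 = 0.8684.

Power ≈ 0.868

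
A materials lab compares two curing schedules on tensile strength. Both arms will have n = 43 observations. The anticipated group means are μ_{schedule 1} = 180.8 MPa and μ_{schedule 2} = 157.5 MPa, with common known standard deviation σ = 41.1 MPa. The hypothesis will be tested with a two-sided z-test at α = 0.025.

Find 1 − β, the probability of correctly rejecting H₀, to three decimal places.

Standardized effect: d = |μ_{schedule 1} − μ_{schedule 2}| / σ = |180.8 − 157.5| / 41.1 = 0.5669
Noncentrality parameter: δ = d·√(n/2) = 0.5669 × √(43/2) = 2.6287
Two-sided α = 0.025 → critical value z_{0.0125} = 2.241.
Power = Φ(δ − 2.241) + Φ(−δ − 2.241) = Φ(0.387) + Φ(-4.870) = 0.6507 + 0.0000 = 0.6507.

Power ≈ 0.651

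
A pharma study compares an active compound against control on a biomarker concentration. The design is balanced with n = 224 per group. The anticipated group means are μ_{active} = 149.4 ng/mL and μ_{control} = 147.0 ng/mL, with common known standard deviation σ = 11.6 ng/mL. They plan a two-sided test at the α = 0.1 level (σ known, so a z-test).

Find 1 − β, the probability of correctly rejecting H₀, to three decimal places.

Power ≈ 0.707

Standardized effect: d = |μ_{active} − μ_{control}| / σ = |149.4 − 147.0| / 11.6 = 0.2069
Noncentrality parameter: δ = d·√(n/2) = 0.2069 × √(224/2) = 2.1896
Critical value for a two-sided test at α = 0.1: z_{α/2} = 1.645.
Power = Φ(δ − 1.645) + Φ(−δ − 1.645) = Φ(0.545) + Φ(-3.834) = 0.7070 + 0.0001 = 0.7071.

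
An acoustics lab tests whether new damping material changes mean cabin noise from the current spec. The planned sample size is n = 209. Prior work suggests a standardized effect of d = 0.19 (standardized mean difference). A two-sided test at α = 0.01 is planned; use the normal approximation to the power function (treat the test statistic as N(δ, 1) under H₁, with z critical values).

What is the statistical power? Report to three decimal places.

Noncentrality parameter: δ = d·√n = 0.19 × √209 = 2.7468
Critical value for a two-sided test at α = 0.01: z_{α/2} = 2.576.
Power = Φ(δ − 2.576) + Φ(−δ − 2.576) = Φ(0.171) + Φ(-5.323) = 0.5679 + 0.0000 = 0.5679.

Power ≈ 0.568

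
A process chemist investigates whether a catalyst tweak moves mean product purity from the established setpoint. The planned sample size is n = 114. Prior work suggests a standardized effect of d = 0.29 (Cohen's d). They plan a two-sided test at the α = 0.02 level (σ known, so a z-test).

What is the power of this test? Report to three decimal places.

Power ≈ 0.779

Noncentrality parameter: δ = d·√n = 0.29 × √114 = 3.0964
Critical value for a two-sided test at α = 0.02: z_{α/2} = 2.326.
Power = Φ(δ − 2.326) + Φ(−δ − 2.326) = Φ(0.770) + Φ(-5.423) = 0.7794 + 0.0000 = 0.7794.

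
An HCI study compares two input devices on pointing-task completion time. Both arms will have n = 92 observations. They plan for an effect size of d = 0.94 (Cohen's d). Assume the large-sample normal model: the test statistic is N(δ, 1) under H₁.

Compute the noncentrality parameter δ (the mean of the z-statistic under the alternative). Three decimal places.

δ ≈ 6.375

The noncentrality parameter scales effect size by the design's sample-size factor: δ = d·√(n/2) = 0.94 × √(92/2) = 6.3754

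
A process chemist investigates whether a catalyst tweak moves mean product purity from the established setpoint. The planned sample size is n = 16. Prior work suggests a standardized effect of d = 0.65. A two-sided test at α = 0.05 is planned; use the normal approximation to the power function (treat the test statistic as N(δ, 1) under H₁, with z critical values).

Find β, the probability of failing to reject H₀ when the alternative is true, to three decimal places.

Noncentrality parameter: δ = d·√n = 0.65 × √16 = 2.6000
Critical value for a two-sided test at α = 0.05: z_{α/2} = 1.960.
Power = Φ(δ − 1.960) + Φ(−δ − 1.960) = Φ(0.640) + Φ(-4.560) = 0.7389 + 0.0000 = 0.7389.
Type II error: β = 1 − power = 1 − 0.7389 = 0.2611.

β ≈ 0.261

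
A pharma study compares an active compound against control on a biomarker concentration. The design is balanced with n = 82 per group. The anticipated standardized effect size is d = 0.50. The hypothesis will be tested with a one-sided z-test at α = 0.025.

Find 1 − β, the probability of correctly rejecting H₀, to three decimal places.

Noncentrality parameter: δ = d·√(n/2) = 0.50 × √(82/2) = 3.2016
Critical value for a one-sided test at α = 0.025: z_α = 1.960.
Power = P(Z > 1.960 − δ) = Φ(1.242) = 0.8928.

Power ≈ 0.893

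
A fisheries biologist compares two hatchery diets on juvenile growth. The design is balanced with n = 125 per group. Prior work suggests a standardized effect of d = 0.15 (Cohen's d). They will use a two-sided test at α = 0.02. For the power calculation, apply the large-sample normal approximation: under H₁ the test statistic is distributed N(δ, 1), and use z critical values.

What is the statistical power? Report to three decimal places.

Power ≈ 0.127

Noncentrality parameter: δ = d·√(n/2) = 0.15 × √(125/2) = 1.1859
Critical value for a two-sided test at α = 0.02: z_{α/2} = 2.326.
Power = Φ(δ − 2.326) + Φ(−δ − 2.326) = Φ(-1.140) + Φ(-3.512) = 0.1270 + 0.0002 = 0.1273.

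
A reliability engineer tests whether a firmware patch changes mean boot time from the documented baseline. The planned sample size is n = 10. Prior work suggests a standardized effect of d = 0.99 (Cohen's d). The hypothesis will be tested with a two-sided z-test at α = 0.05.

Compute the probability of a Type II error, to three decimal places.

Noncentrality parameter: δ = d·√n = 0.99 × √10 = 3.1307
Critical value for a two-sided test at α = 0.05: z_{α/2} = 1.960.
Power = Φ(δ − 1.960) + Φ(−δ − 1.960) = Φ(1.171) + Φ(-5.091) = 0.8791 + 0.0000 = 0.8791.
Type II error: β = 1 − power = 1 − 0.8791 = 0.1209.

β ≈ 0.121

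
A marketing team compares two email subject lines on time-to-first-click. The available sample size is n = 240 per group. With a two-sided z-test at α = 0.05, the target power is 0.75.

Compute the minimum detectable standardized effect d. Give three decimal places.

d ≈ 0.240

Required noncentrality: δ = z_{0.025} + z_{0.25} = 1.960 + 0.674 = 2.634.
(The second rejection-region term Φ(−δ − z_{α/2}) is negligible and dropped.)
δ = d·√(n/2) ⇒ d = δ/√(n/2) = 2.634/√(240/2) = 0.2405.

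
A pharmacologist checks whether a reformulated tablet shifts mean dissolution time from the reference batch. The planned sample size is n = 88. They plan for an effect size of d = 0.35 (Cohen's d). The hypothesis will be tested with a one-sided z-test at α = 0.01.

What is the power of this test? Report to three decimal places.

Noncentrality parameter: δ = d·√n = 0.35 × √88 = 3.2833
Critical value for a one-sided test at α = 0.01: z_α = 2.326.
Power = P(Z > 2.326 − δ) = Φ(0.957) = 0.8307.

Power ≈ 0.831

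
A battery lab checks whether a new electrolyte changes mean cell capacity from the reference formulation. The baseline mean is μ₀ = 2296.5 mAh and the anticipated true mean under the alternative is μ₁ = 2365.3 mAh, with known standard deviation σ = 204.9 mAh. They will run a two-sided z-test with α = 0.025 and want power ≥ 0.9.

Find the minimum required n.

n = 111

Standardized effect: d = |μ₁ − μ₀| / σ = |2365.3 − 2296.5| / 204.9 = 0.3358
For power 0.9 need Φ(δ − z_{0.0125}) = 0.9, so δ = z_{0.0125} + z_{0.10} = 2.241 + 1.282 = 3.523.
(For δ > 0 the lower-tail rejection region contributes negligibly to power, so the one-term inversion is standard.)
δ = d·√n ⇒ n = (δ/d)² = (3.523 / 0.3358)² = 110.08.
Rounding up, n = 111.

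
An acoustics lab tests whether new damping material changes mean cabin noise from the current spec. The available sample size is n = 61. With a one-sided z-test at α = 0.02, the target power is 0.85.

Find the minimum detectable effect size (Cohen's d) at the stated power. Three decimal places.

Need Φ(δ − 2.054) = 0.85, so δ = 2.054 + 1.036 = 3.090.
δ = d·√n ⇒ d = δ/√n = 3.090/√61 = 0.3957.

d ≈ 0.396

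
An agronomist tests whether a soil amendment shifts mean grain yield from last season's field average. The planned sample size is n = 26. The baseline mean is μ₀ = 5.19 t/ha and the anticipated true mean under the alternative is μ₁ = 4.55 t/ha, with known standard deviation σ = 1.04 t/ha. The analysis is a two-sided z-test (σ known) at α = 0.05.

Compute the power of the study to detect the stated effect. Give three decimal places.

Power ≈ 0.881

Standardized effect: d = |μ₁ − μ₀| / σ = |4.55 − 5.19| / 1.04 = 0.6154
Noncentrality parameter: δ = d·√n = 0.6154 × √26 = 3.1379
Two-sided α = 0.05 → critical value z_{0.025} = 1.960.
Power = Φ(δ − 1.960) + Φ(−δ − 1.960) = Φ(1.178) + Φ(-5.098) = 0.8806 + 0.0000 = 0.8806.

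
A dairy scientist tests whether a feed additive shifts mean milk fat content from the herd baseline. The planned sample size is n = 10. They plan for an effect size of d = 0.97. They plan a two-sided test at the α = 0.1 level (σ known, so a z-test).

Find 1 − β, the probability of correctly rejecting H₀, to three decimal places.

Noncentrality parameter: λ = d·√n = 0.97 × √10 = 3.0674
Two-sided α = 0.1 → critical value z_{0.05} = 1.645.
Power = Φ(λ − 1.645) + Φ(−λ − 1.645) = Φ(1.423) + Φ(-4.712) = 0.9226 + 0.0000 = 0.9226.

Power ≈ 0.923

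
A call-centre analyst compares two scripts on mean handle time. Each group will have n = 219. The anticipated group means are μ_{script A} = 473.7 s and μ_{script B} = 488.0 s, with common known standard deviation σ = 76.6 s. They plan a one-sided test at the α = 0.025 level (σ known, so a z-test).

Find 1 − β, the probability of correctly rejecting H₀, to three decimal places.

Standardized effect: d = |μ_{script A} − μ_{script B}| / σ = |473.7 − 488.0| / 76.6 = 0.1867
Noncentrality parameter: λ = d·√(n/2) = 0.1867 × √(219/2) = 1.9535
Critical value for a one-sided test at α = 0.025: z_α = 1.960.
Power = Φ(λ − 1.960) = Φ(-0.006) = 0.4974.

Power ≈ 0.497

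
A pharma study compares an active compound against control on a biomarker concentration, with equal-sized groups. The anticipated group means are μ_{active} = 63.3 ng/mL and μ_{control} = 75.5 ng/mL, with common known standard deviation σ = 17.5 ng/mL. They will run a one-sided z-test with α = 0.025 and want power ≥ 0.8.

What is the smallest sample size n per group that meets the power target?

n = 33 per group

Standardized effect: d = |μ_{active} − μ_{control}| / σ = |63.3 − 75.5| / 17.5 = 0.6971
For power 0.8 need Φ(δ − z_{0.025}) = 0.8, so δ = z_{0.025} + z_{0.20} = 1.960 + 0.842 = 2.802.
δ = d·√(n/2) ⇒ n = 2(δ/d)² = 2 × (2.802 / 0.6971)² = 32.30.
Round up to the next whole unit.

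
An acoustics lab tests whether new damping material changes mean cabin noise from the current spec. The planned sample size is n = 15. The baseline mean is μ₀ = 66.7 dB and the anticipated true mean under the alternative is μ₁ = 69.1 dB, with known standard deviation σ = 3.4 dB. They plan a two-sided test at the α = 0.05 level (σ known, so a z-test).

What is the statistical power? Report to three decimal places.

Power ≈ 0.781

Standardized effect: d = |μ₁ − μ₀| / σ = |69.1 − 66.7| / 3.4 = 0.7059
Noncentrality parameter: δ = d·√n = 0.7059 × √15 = 2.7339
Two-sided α = 0.05 → critical value z_{0.025} = 1.960.
Power = Φ(δ − 1.960) + Φ(−δ − 1.960) = Φ(0.774) + Φ(-4.694) = 0.7805 + 0.0000 = 0.7805.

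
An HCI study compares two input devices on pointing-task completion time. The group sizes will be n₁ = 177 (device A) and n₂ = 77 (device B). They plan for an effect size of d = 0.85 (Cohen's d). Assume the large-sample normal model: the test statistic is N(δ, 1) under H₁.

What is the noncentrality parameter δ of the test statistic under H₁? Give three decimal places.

δ ≈ 6.226

The noncentrality parameter scales effect size by the design's sample-size factor: δ = d / √(1/n₁ + 1/n₂) = 0.85 / √(1/177 + 1/77) = 6.2264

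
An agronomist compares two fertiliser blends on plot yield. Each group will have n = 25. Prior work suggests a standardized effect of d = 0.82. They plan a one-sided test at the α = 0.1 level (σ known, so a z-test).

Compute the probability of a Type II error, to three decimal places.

β ≈ 0.053

Noncentrality parameter: δ = d·√(n/2) = 0.82 × √(25/2) = 2.8991
One-sided α = 0.1 → critical value z_{0.1} = 1.282.
Power = Φ(δ − 1.282) = Φ(1.618) = 0.9471.
Type II error: β = 1 − power = 1 − 0.9471 = 0.0529.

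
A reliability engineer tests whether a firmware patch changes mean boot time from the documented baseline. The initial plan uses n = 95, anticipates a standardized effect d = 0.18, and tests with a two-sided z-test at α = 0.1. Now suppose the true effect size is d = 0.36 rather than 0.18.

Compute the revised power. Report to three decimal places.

With d = 0.36: δ = d·√n = 0.36 × √95 = 3.5088. Critical value z_{0.05} = 1.645.
Revised power = Φ(δ − 1.645) + Φ(−δ − 1.645) = Φ(1.864) + Φ(-5.154) = 0.9688 + 0.0000 = 0.9688.

Power ≈ 0.969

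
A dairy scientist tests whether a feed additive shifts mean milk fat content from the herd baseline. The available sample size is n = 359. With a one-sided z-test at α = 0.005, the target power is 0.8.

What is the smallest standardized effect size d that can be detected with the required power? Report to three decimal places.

Need Φ(δ − 2.576) = 0.8, so δ = 2.576 + 0.842 = 3.417.
δ = d·√n ⇒ d = δ/√n = 3.417/√359 = 0.1804.

d ≈ 0.180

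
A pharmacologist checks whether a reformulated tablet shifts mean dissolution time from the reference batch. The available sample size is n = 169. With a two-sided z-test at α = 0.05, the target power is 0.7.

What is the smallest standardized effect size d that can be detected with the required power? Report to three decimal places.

Required noncentrality: δ = z_{0.025} + z_{0.30} = 1.960 + 0.524 = 2.484.
(Lower-tail contribution to power is negligible for δ > 0.)
δ = d·√n ⇒ d = δ/√n = 2.484/√169 = 0.1911.

d ≈ 0.191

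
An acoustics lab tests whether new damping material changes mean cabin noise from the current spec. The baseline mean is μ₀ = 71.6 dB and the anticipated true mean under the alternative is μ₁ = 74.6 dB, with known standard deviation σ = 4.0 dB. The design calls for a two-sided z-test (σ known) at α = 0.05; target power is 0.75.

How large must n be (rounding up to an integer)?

n = 13

Standardized effect: d = |μ₁ − μ₀| / σ = |74.6 − 71.6| / 4.0 = 0.7500
Set Φ(δ − 1.960) = 0.75; then δ − 1.960 = Φ⁻¹(0.75) = 0.674, giving δ = 2.634.
(The Φ(−δ − z_{α/2}) term is vanishingly small for δ > 0 and is dropped in the standard sample-size formula.)
δ = d·√n ⇒ n = (δ/d)² = (2.634 / 0.7500)² = 12.34.
Round up to the next whole unit.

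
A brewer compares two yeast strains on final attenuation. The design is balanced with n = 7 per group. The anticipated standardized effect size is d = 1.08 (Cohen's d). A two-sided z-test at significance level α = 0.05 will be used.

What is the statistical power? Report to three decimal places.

Power ≈ 0.524

Noncentrality parameter: δ = d·√(n/2) = 1.08 × √(7/2) = 2.0205
Two-sided α = 0.05 → critical value z_{0.025} = 1.960.
Power = Φ(δ − 1.960) + Φ(−δ − 1.960) = Φ(0.061) + Φ(-3.980) = 0.5241 + 0.0000 = 0.5242.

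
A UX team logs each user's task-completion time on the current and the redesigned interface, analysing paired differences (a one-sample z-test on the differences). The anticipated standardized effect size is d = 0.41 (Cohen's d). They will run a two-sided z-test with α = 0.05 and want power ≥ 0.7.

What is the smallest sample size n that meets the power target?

Set Φ(δ − 1.960) = 0.7; then δ − 1.960 = Φ⁻¹(0.7) = 0.524, giving δ = 2.484.
(Ignoring the negligible lower-tail rejection probability gives the usual closed-form inversion.)
δ = d·√n ⇒ n = (δ/d)² = (2.484 / 0.41)² = 36.72.
Rounding up, n = 37.

n = 37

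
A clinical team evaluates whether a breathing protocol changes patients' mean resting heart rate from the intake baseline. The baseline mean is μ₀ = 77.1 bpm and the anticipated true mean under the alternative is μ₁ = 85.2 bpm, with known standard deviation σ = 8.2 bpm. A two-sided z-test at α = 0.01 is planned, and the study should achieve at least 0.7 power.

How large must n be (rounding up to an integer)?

n = 10

Standardized effect: d = |μ₁ − μ₀| / σ = |85.2 − 77.1| / 8.2 = 0.9878
For power 0.7 need Φ(δ − z_{0.005}) = 0.7, so δ = z_{0.005} + z_{0.30} = 2.576 + 0.524 = 3.100.
(The Φ(−δ − z_{α/2}) term is vanishingly small for δ > 0 and is dropped in the standard sample-size formula.)
δ = d·√n ⇒ n = (δ/d)² = (3.100 / 0.9878)² = 9.85.
Round up to the next whole unit.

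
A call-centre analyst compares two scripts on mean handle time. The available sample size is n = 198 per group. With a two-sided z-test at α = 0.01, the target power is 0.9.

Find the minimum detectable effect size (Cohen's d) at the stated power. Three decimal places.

d ≈ 0.388

Required noncentrality: δ = z_{0.005} + z_{0.10} = 2.576 + 1.282 = 3.857.
(Lower-tail contribution to power is negligible for δ > 0.)
δ = d·√(n/2) ⇒ d = δ/√(n/2) = 3.857/√(198/2) = 0.3877.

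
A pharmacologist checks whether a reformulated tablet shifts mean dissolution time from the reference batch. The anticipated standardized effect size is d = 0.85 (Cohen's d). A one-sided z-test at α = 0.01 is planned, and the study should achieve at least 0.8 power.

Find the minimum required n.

For power 0.8 need Φ(δ − z_{0.01}) = 0.8, so δ = z_{0.01} + z_{0.20} = 2.326 + 0.842 = 3.168.
δ = d·√n ⇒ n = (δ/d)² = (3.168 / 0.85)² = 13.89.
Round up to the next whole unit.

n = 14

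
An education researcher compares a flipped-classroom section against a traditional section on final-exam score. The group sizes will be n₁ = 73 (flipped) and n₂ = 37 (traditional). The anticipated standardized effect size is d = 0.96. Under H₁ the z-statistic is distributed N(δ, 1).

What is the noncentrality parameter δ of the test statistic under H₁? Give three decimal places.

δ ≈ 4.757

δ = d / √(1/n₁ + 1/n₂) = 0.96 / √(1/73 + 1/37) = 4.7570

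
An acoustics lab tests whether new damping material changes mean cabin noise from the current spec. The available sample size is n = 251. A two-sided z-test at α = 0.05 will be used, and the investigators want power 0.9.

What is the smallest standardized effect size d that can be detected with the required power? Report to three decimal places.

Required noncentrality: δ = z_{0.025} + z_{0.10} = 1.960 + 1.282 = 3.242.
(Lower-tail contribution to power is negligible for δ > 0.)
δ = d·√n ⇒ d = δ/√n = 3.242/√251 = 0.2046.

d ≈ 0.205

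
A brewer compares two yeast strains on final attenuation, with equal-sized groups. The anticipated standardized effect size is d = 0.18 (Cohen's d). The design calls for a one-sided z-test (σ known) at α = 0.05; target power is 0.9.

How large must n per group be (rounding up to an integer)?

n = 529 per group

For power 0.9 need Φ(δ − z_{0.05}) = 0.9, so δ = z_{0.05} + z_{0.10} = 1.645 + 1.282 = 2.926.
δ = d·√(n/2) ⇒ n = 2(δ/d)² = 2 × (2.926 / 0.18)² = 528.63.
Rounding up, n = 529 per group.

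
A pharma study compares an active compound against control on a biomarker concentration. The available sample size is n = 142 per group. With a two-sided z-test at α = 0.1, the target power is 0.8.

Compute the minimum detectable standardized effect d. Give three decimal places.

d ≈ 0.295

Required noncentrality: δ = z_{0.05} + z_{0.20} = 1.645 + 0.842 = 2.486.
(The second rejection-region term Φ(−δ − z_{α/2}) is negligible and dropped.)
δ = d·√(n/2) ⇒ d = δ/√(n/2) = 2.486/√(142/2) = 0.2951.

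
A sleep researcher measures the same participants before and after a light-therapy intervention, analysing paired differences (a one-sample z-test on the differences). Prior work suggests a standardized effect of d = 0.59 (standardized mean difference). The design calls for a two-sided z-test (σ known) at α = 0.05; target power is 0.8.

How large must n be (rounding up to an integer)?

n = 23

Set Φ(δ − 1.960) = 0.8; then δ − 1.960 = Φ⁻¹(0.8) = 0.842, giving δ = 2.802.
(The Φ(−δ − z_{α/2}) term is vanishingly small for δ > 0 and is dropped in the standard sample-size formula.)
δ = d·√n ⇒ n = (δ/d)² = (2.802 / 0.59)² = 22.55.
Round up to the next whole unit.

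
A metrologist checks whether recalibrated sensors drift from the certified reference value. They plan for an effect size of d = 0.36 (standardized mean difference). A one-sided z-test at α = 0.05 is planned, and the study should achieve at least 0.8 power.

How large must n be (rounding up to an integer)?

n = 48

Set Φ(δ − 1.645) = 0.8; then δ − 1.645 = Φ⁻¹(0.8) = 0.842, giving δ = 2.486.
δ = d·√n ⇒ n = (δ/d)² = (2.486 / 0.36)² = 47.70.
Rounding up, n = 48.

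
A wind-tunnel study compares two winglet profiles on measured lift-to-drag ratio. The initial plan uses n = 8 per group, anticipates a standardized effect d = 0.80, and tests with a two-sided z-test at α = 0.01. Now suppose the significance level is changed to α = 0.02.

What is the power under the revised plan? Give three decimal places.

Power ≈ 0.234

δ = d·√(n/2) = 0.80 × √(8/2) = 1.6000 (unchanged). New critical value: z_{0.01} = 2.326.
Revised power = Φ(δ − 2.326) + Φ(−δ − 2.326) = Φ(-0.726) + Φ(-3.926) = 0.2338 + 0.0000 = 0.2339.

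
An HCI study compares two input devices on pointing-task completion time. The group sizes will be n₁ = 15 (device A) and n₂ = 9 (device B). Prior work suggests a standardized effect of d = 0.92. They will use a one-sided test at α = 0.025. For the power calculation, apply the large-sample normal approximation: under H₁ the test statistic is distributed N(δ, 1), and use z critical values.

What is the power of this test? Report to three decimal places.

Power ≈ 0.588

Noncentrality parameter: δ = d / √(1/n₁ + 1/n₂) = 0.92 / √(1/15 + 1/9) = 2.1820
One-sided α = 0.025 → critical value z_{0.025} = 1.960.
Power = Φ(δ − 1.960) = Φ(0.222) = 0.5878.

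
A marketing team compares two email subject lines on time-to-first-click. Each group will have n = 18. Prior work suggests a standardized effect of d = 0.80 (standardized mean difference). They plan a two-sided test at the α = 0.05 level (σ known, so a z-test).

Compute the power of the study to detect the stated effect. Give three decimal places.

Noncentrality parameter: λ = d·√(n/2) = 0.80 × √(18/2) = 2.4000
Two-sided α = 0.05 → critical value z_{0.025} = 1.960.
Power = Φ(λ − 1.960) + Φ(−λ − 1.960) = Φ(0.440) + Φ(-4.360) = 0.6700 + 0.0000 = 0.6701.

Power ≈ 0.670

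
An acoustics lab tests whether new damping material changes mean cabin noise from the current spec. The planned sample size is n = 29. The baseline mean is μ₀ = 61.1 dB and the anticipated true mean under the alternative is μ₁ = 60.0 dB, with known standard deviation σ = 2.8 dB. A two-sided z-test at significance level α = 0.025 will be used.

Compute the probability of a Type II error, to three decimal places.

Standardized effect: d = |μ₁ − μ₀| / σ = |60.0 − 61.1| / 2.8 = 0.3929
Noncentrality parameter: δ = d·√n = 0.3929 × √29 = 2.1156
Critical value for a two-sided test at α = 0.025: z_{α/2} = 2.241.
Power = Φ(δ − 2.241) + Φ(−δ − 2.241) = Φ(-0.126) + Φ(-4.357) = 0.4499 + 0.0000 = 0.4500.
Type II error: β = 1 − power = 1 − 0.4500 = 0.5500.

β ≈ 0.550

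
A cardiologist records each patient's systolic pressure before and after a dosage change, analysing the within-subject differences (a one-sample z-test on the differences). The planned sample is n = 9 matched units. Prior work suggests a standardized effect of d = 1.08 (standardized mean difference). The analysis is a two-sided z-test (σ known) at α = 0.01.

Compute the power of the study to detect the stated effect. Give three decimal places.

Power ≈ 0.747

Noncentrality parameter: λ = d·√n = 1.08 × √9 = 3.2400
Critical value for a two-sided test at α = 0.01: z_{α/2} = 2.576.
Power = Φ(λ − 2.576) + Φ(−λ − 2.576) = Φ(0.664) + Φ(-5.816) = 0.7467 + 0.0000 = 0.7467.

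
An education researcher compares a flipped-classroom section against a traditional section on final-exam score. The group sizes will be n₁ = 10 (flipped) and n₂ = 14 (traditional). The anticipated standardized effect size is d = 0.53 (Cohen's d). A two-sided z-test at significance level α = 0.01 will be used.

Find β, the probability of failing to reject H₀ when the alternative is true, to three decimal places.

Noncentrality parameter: δ = d / √(1/n₁ + 1/n₂) = 0.53 / √(1/10 + 1/14) = 1.2801
Two-sided α = 0.01 → critical value z_{0.005} = 2.576.
Power = Φ(δ − 2.576) + Φ(−δ − 2.576) = Φ(-1.296) + Φ(-3.856) = 0.0975 + 0.0001 = 0.0976.
Type II error: β = 1 − power = 1 − 0.0976 = 0.9024.

β ≈ 0.902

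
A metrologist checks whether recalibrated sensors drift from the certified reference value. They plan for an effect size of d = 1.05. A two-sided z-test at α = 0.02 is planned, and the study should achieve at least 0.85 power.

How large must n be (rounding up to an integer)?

Set Φ(δ − 2.326) = 0.85; then δ − 2.326 = Φ⁻¹(0.85) = 1.036, giving δ = 3.363.
(Ignoring the negligible lower-tail rejection probability gives the usual closed-form inversion.)
δ = d·√n ⇒ n = (δ/d)² = (3.363 / 1.05)² = 10.26.
Rounding up, n = 11.

n = 11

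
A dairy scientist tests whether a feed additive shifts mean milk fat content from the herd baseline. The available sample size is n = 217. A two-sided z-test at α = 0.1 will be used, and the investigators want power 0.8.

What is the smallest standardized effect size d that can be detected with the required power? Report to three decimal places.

d ≈ 0.169

Required noncentrality: δ = z_{0.05} + z_{0.20} = 1.645 + 0.842 = 2.486.
(The second rejection-region term Φ(−δ − z_{α/2}) is negligible and dropped.)
δ = d·√n ⇒ d = δ/√n = 2.486/√217 = 0.1688.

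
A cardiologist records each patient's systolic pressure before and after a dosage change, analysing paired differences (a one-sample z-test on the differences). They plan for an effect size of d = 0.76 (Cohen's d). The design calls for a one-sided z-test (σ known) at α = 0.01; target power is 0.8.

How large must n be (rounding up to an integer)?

Set Φ(δ − 2.326) = 0.8; then δ − 2.326 = Φ⁻¹(0.8) = 0.842, giving δ = 3.168.
δ = d·√n ⇒ n = (δ/d)² = (3.168 / 0.76)² = 17.38.
Round up to the next whole unit.

n = 18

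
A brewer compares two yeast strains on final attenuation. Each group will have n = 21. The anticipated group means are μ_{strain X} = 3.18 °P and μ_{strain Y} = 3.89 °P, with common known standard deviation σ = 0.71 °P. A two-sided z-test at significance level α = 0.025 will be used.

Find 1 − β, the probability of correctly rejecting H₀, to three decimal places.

Power ≈ 0.841

Standardized effect: d = |μ_{strain X} − μ_{strain Y}| / σ = |3.18 − 3.89| / 0.71 = 1.0000
Noncentrality parameter: δ = d·√(n/2) = 1.0000 × √(21/2) = 3.2404
Two-sided α = 0.025 → critical value z_{0.0125} = 2.241.
Power = Φ(δ − 2.241) + Φ(−δ − 2.241) = Φ(0.999) + Φ(-5.482) = 0.8411 + 0.0000 = 0.8411.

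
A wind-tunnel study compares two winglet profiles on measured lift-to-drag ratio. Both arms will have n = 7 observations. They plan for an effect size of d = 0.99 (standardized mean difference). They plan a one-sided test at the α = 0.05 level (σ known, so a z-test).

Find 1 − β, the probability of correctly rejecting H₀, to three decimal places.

Noncentrality parameter: δ = d·√(n/2) = 0.99 × √(7/2) = 1.8521
Critical value for a one-sided test at α = 0.05: z_α = 1.645.
Power = Φ(δ − 1.645) = Φ(0.207) = 0.5821.

Power ≈ 0.582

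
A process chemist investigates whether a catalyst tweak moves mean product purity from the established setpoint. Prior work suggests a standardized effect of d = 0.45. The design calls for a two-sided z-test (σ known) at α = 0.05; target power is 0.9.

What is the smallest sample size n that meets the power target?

n = 52

Set Φ(δ − 1.960) = 0.9; then δ − 1.960 = Φ⁻¹(0.9) = 1.282, giving δ = 3.242.
(The Φ(−δ − z_{α/2}) term is vanishingly small for δ > 0 and is dropped in the standard sample-size formula.)
δ = d·√n ⇒ n = (δ/d)² = (3.242 / 0.45)² = 51.89.
Round up to the next whole unit.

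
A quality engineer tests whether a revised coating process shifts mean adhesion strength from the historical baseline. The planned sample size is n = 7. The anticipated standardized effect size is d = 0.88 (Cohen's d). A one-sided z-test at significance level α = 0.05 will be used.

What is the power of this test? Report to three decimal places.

Power ≈ 0.753

Noncentrality parameter: δ = d·√n = 0.88 × √7 = 2.3283
One-sided α = 0.05 → critical value z_{0.05} = 1.645.
Power = Φ(δ − 1.645) = Φ(0.683) = 0.7528.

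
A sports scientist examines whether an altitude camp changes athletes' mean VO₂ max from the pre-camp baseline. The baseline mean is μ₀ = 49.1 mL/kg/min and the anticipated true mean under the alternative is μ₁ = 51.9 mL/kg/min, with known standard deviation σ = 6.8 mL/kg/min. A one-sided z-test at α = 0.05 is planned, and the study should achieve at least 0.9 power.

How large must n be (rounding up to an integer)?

Standardized effect: d = |μ₁ − μ₀| / σ = |51.9 − 49.1| / 6.8 = 0.4118
For power 0.9 need Φ(δ − z_{0.05}) = 0.9, so δ = z_{0.05} + z_{0.10} = 1.645 + 1.282 = 2.926.
δ = d·√n ⇒ n = (δ/d)² = (2.926 / 0.4118)² = 50.51.
Rounding up, n = 51.

n = 51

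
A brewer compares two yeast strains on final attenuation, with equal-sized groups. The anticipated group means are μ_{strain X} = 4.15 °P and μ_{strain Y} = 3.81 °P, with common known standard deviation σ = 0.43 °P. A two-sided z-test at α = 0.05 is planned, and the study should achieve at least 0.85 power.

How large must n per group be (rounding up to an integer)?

n = 29 per group

Standardized effect: d = |μ_{strain X} − μ_{strain Y}| / σ = |4.15 − 3.81| / 0.43 = 0.7907
Set Φ(δ − 1.960) = 0.85; then δ − 1.960 = Φ⁻¹(0.85) = 1.036, giving δ = 2.996.
(The Φ(−δ − z_{α/2}) term is vanishingly small for δ > 0 and is dropped in the standard sample-size formula.)
δ = d·√(n/2) ⇒ n = 2(δ/d)² = 2 × (2.996 / 0.7907)² = 28.72.
Rounding up, n = 29 per group.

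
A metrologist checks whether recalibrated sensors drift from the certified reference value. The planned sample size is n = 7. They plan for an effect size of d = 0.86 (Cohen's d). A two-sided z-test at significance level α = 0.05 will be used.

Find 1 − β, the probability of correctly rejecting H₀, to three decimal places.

Power ≈ 0.624

Noncentrality parameter: δ = d·√n = 0.86 × √7 = 2.2753
Two-sided α = 0.05 → critical value z_{0.025} = 1.960.
Power = Φ(δ − 1.960) + Φ(−δ − 1.960) = Φ(0.315) + Φ(-4.235) = 0.6238 + 0.0000 = 0.6238.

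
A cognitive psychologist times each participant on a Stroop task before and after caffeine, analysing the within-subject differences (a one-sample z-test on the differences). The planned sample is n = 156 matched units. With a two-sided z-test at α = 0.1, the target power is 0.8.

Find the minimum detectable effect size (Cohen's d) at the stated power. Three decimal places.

Need Φ(δ − 1.645) = 0.8, so δ = 1.645 + 0.842 = 2.486.
(Lower-tail contribution to power is negligible for δ > 0.)
δ = d·√n ⇒ d = δ/√n = 2.486/√156 = 0.1991.

d ≈ 0.199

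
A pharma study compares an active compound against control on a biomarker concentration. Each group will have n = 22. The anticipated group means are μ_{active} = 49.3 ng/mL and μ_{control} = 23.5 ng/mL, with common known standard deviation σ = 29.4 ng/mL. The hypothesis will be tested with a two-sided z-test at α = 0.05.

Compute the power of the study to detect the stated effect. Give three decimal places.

Power ≈ 0.829

Standardized effect: d = |μ_{active} − μ_{control}| / σ = |49.3 − 23.5| / 29.4 = 0.8776
Noncentrality parameter: δ = d·√(n/2) = 0.8776 × √(22/2) = 2.9105
Two-sided α = 0.05 → critical value z_{0.025} = 1.960.
Power = Φ(δ − 1.960) + Φ(−δ − 1.960) = Φ(0.951) + Φ(-4.870) = 0.8291 + 0.0000 = 0.8291.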